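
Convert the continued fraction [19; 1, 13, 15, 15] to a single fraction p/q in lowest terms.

Using pₖ = aₖpₖ₋₁ + pₖ₋₂ and qₖ = aₖqₖ₋₁ + qₖ₋₂:
  k=0: a=19, p=19, q=1
  k=1: a=1, p=20, q=1
  k=2: a=13, p=279, q=14
  k=3: a=15, p=4205, q=211
  k=4: a=15, p=63354, q=3179

63354/3179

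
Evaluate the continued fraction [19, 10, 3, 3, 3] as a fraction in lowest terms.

Using pₖ = aₖpₖ₋₁ + pₖ₋₂ and qₖ = aₖqₖ₋₁ + qₖ₋₂:
  k=0: a=19, p=19, q=1
  k=1: a=10, p=191, q=10
  k=2: a=3, p=592, q=31
  k=3: a=3, p=1967, q=103
  k=4: a=3, p=6493, q=340

6493/340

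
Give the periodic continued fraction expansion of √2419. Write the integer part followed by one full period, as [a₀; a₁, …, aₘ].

a₀ = ⌊√2419⌋ = 49.

[49; 5, 2, 5, 98]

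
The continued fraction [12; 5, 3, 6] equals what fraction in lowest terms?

1231/101

Using pₖ = aₖpₖ₋₁ + pₖ₋₂ and qₖ = aₖqₖ₋₁ + qₖ₋₂:
  k=0: a=12, p=12, q=1
  k=1: a=5, p=61, q=5
  k=2: a=3, p=195, q=16
  k=3: a=6, p=1231, q=101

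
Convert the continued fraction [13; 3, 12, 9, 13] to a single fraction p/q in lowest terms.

Using pₖ = aₖpₖ₋₁ + pₖ₋₂ and qₖ = aₖqₖ₋₁ + qₖ₋₂:
  k=0: a=13, p=13, q=1
  k=1: a=3, p=40, q=3
  k=2: a=12, p=493, q=37
  k=3: a=9, p=4477, q=336
  k=4: a=13, p=58694, q=4405

58694/4405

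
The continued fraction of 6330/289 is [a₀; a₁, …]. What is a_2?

9

6330 = 21·289 + 261   →  a_0 = 21
289 = 1·261 + 28   →  a_1 = 1
261 = 9·28 + 9   →  a_2 = 9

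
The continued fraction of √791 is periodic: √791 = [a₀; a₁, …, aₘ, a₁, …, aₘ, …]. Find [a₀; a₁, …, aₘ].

[28; 8, 56]

a₀ = ⌊√791⌋ = 28.
With m₀=0, d₀=1 and mₖ₊₁ = dₖaₖ − mₖ, dₖ₊₁ = (n − mₖ₊₁²)/dₖ, aₖ₊₁ = ⌊(a₀+mₖ₊₁)/dₖ₊₁⌋:
  k=1: m=28, d=7, a=8
  k=2: m=28, d=1, a=56
d=1 and a=2a₀=56 at k=2, so the next step gives (m, d) = (28, 7) again — its k=1 value — and the period has length 2.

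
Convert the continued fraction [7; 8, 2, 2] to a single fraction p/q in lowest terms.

299/42

Using pₖ = aₖpₖ₋₁ + pₖ₋₂ and qₖ = aₖqₖ₋₁ + qₖ₋₂:
  k=0: a=7, p=7, q=1
  k=1: a=8, p=57, q=8
  k=2: a=2, p=121, q=17
  k=3: a=2, p=299, q=42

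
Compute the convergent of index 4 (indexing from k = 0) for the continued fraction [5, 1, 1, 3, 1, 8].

50/9

Using pₖ = aₖpₖ₋₁ + pₖ₋₂, qₖ = aₖqₖ₋₁ + qₖ₋₂ (with p₋₁=1, p₋₂=0, q₋₁=0, q₋₂=1):
  k=0: a=5, p=5, q=1
  k=1: a=1, p=6, q=1
  k=2: a=1, p=11, q=2
  k=3: a=3, p=39, q=7
  k=4: a=1, p=50, q=9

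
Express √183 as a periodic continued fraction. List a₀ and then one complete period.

[13; 1, 1, 8, 1, 1, 26]

a₀ = ⌊√183⌋ = 13.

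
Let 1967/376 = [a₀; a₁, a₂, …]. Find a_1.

1967 = 5·376 + 87   →  a_0 = 5
376 = 4·87 + 28   →  a_1 = 4

4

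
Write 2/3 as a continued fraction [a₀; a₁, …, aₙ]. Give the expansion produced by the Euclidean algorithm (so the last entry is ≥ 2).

2 = 0×3 + 2
3 = 1×2 + 1
2 = 2×1 + 0  (stop)
So 2/3 = [0; 1, 2].

[0; 1, 2]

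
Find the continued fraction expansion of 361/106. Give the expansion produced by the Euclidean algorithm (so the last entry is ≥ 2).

361 = 3*106 + 43
106 = 2*43 + 20
43 = 2*20 + 3
20 = 6*3 + 2
3 = 1*2 + 1
2 = 2*1 + 0  (stop)
So 361/106 = [3; 2, 2, 6, 1, 2].

[3; 2, 2, 6, 1, 2]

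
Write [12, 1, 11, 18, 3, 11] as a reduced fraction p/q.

97007/7510

Fold from the inside: start with 11/1.
  3 + 1/11 = 34/11
  18 + 11/34 = 623/34
  11 + 34/623 = 6887/623
  1 + 623/6887 = 7510/6887
  12 + 6887/7510 = 97007/7510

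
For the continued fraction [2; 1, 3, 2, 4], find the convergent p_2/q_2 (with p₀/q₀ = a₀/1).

11/4

Using pₖ = aₖpₖ₋₁ + pₖ₋₂, qₖ = aₖqₖ₋₁ + qₖ₋₂ (with p₋₁=1, p₋₂=0, q₋₁=0, q₋₂=1):
  k=0: a=2, p=2, q=1
  k=1: a=1, p=3, q=1
  k=2: a=3, p=11, q=4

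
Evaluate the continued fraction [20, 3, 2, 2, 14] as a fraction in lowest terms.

Using pₖ = aₖpₖ₋₁ + pₖ₋₂ and qₖ = aₖqₖ₋₁ + qₖ₋₂:
  k=0: a=20, p=20, q=1
  k=1: a=3, p=61, q=3
  k=2: a=2, p=142, q=7
  k=3: a=2, p=345, q=17
  k=4: a=14, p=4972, q=245

4972/245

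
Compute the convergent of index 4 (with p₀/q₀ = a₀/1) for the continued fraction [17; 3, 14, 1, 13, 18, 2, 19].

11106/641

Using pₖ = aₖpₖ₋₁ + pₖ₋₂, qₖ = aₖqₖ₋₁ + qₖ₋₂ (with p₋₁=1, p₋₂=0, q₋₁=0, q₋₂=1):
  k=0: a=17, p=17, q=1
  k=1: a=3, p=52, q=3
  k=2: a=14, p=745, q=43
  k=3: a=1, p=797, q=46
  k=4: a=13, p=11106, q=641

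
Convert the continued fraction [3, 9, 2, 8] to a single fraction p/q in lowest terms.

500/161

Fold from the inside: start with 8/1.
  2 + 1/8 = 17/8
  9 + 8/17 = 161/17
  3 + 17/161 = 500/161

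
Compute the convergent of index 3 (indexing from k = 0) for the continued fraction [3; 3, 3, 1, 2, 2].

Using pₖ = aₖpₖ₋₁ + pₖ₋₂, qₖ = aₖqₖ₋₁ + qₖ₋₂ (with p₋₁=1, p₋₂=0, q₋₁=0, q₋₂=1):
  k=0: a=3, p=3, q=1
  k=1: a=3, p=10, q=3
  k=2: a=3, p=33, q=10
  k=3: a=1, p=43, q=13

43/13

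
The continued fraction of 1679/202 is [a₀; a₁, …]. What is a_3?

1679 = 8·202 + 63   →  a_0 = 8
202 = 3·63 + 13   →  a_1 = 3
63 = 4·13 + 11   →  a_2 = 4
13 = 1·11 + 2   →  a_3 = 1

1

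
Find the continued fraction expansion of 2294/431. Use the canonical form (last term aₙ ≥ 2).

[5; 3, 9, 1, 13]

2294 = 5×431 + 139
431 = 3×139 + 14
139 = 9×14 + 13
14 = 1×13 + 1
13 = 13×1 + 0  (stop)
So 2294/431 = [5; 3, 9, 1, 13].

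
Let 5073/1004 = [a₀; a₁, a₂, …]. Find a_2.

5073 = 5·1004 + 53   →  a_0 = 5
1004 = 18·53 + 50   →  a_1 = 18
53 = 1·50 + 3   →  a_2 = 1

1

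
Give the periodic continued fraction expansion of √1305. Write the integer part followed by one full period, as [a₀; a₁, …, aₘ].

a₀ = ⌊√1305⌋ = 36.
With m₀=0, d₀=1 and mₖ₊₁ = dₖaₖ − mₖ, dₖ₊₁ = (n − mₖ₊₁²)/dₖ, aₖ₊₁ = ⌊(a₀+mₖ₊₁)/dₖ₊₁⌋:
  k=1: m=36, d=9, a=8
  k=2: m=36, d=1, a=72
d=1 and a=2a₀=72 at k=2, so the next step gives (m, d) = (36, 9) again — its k=1 value — and the period has length 2.

[36; 8, 72]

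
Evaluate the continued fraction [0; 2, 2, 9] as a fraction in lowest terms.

Fold from the inside: start with 9/1.
  2 + 1/9 = 19/9
  2 + 9/19 = 47/19
  0 + 19/47 = 19/47

19/47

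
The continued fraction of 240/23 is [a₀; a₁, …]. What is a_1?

2

240 = 10·23 + 10   →  a_0 = 10
23 = 2·10 + 3   →  a_1 = 2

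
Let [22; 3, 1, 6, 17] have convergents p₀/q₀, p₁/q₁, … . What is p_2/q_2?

Using pₖ = aₖpₖ₋₁ + pₖ₋₂, qₖ = aₖqₖ₋₁ + qₖ₋₂ (with p₋₁=1, p₋₂=0, q₋₁=0, q₋₂=1):
  k=0: a=22, p=22, q=1
  k=1: a=3, p=67, q=3
  k=2: a=1, p=89, q=4

89/4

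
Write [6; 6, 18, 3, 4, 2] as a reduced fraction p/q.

Using pₖ = aₖpₖ₋₁ + pₖ₋₂ and qₖ = aₖqₖ₋₁ + qₖ₋₂:
  k=0: a=6, p=6, q=1
  k=1: a=6, p=37, q=6
  k=2: a=18, p=672, q=109
  k=3: a=3, p=2053, q=333
  k=4: a=4, p=8884, q=1441
  k=5: a=2, p=19821, q=3215

19821/3215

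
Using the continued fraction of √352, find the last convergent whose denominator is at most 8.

75/4

√352 = [18; 1, 3, 5, 9, 5, 3, 1, 36, …] (period length 8).
Convergents:
  p_0/q_0 = 18/1
  p_1/q_1 = 19/1
  p_2/q_2 = 75/4
  p_3/q_3 = 394/21
q_2 = 4 ≤ 8 < 21 = q_3, so the answer is 75/4.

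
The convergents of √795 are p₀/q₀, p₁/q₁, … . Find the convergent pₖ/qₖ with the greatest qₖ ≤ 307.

6626/235

√795 = [28; 5, 9, 5, 56, …] (period length 4).
Convergents:
  p_0/q_0 = 28/1
  p_1/q_1 = 141/5
  p_2/q_2 = 1297/46
  p_3/q_3 = 6626/235
  p_4/q_4 = 372353/13206
q_3 = 235 ≤ 307 < 13206 = q_4, so the answer is 6626/235.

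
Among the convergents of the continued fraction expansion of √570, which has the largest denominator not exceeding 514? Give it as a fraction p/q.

9144/383

√570 = [23; 1, 6, 1, 46, …] (period length 4).
Convergents:
  p_0/q_0 = 23/1
  p_1/q_1 = 24/1
  p_2/q_2 = 167/7
  p_3/q_3 = 191/8
  p_4/q_4 = 8953/375
  p_5/q_5 = 9144/383
  p_6/q_6 = 63817/2673
q_5 = 383 ≤ 514 < 2673 = q_6, so the answer is 9144/383.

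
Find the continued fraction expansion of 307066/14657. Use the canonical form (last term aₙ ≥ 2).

[20; 1, 19, 19, 1, 3, 9]

307066 = 20·14657 + 13926
14657 = 1·13926 + 731
13926 = 19·731 + 37
731 = 19·37 + 28
37 = 1·28 + 9
28 = 3·9 + 1
9 = 9·1 + 0  (stop)
So 307066/14657 = [20; 1, 19, 19, 1, 3, 9].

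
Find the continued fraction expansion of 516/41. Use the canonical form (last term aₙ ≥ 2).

516 = 12×41 + 24
41 = 1×24 + 17
24 = 1×17 + 7
17 = 2×7 + 3
7 = 2×3 + 1
3 = 3×1 + 0  (stop)
So 516/41 = [12; 1, 1, 2, 2, 3].

[12; 1, 1, 2, 2, 3]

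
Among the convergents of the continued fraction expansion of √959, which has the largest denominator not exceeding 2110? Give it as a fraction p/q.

√959 = [30; 1, 29, 1, 60, …] (period length 4).
Convergents:
  p_0/q_0 = 30/1
  p_1/q_1 = 31/1
  p_2/q_2 = 929/30
  p_3/q_3 = 960/31
  p_4/q_4 = 58529/1890
  p_5/q_5 = 59489/1921
  p_6/q_6 = 1783710/57599
q_5 = 1921 ≤ 2110 < 57599 = q_6, so the answer is 59489/1921.

59489/1921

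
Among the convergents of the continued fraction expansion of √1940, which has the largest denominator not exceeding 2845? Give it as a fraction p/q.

√1940 = [44; 22, 88, …] (period length 2).
Convergents:
  p_0/q_0 = 44/1
  p_1/q_1 = 969/22
  p_2/q_2 = 85316/1937
  p_3/q_3 = 1877921/42636
q_2 = 1937 ≤ 2845 < 42636 = q_3, so the answer is 85316/1937.

85316/1937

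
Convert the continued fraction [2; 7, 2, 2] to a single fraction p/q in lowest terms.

79/37

Using pₖ = aₖpₖ₋₁ + pₖ₋₂ and qₖ = aₖqₖ₋₁ + qₖ₋₂:
  k=0: a=2, p=2, q=1
  k=1: a=7, p=15, q=7
  k=2: a=2, p=32, q=15
  k=3: a=2, p=79, q=37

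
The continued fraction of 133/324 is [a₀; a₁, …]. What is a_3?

3

133 = 0·324 + 133   →  a_0 = 0
324 = 2·133 + 58   →  a_1 = 2
133 = 2·58 + 17   →  a_2 = 2
58 = 3·17 + 7   →  a_3 = 3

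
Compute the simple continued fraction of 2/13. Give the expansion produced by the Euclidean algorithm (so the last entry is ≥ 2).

[0; 6, 2]

2 = 0×13 + 2
13 = 6×2 + 1
2 = 2×1 + 0  (stop)
So 2/13 = [0; 6, 2].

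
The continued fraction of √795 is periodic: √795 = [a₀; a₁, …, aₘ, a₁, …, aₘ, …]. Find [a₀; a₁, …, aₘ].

a₀ = ⌊√795⌋ = 28.
With m₀=0, d₀=1 and mₖ₊₁ = dₖaₖ − mₖ, dₖ₊₁ = (n − mₖ₊₁²)/dₖ, aₖ₊₁ = ⌊(a₀+mₖ₊₁)/dₖ₊₁⌋:
  k=1: m=28, d=11, a=5
  k=2: m=27, d=6, a=9
  k=3: m=27, d=11, a=5
  k=4: m=28, d=1, a=56
d=1 and a=2a₀=56 at k=4, so the next step gives (m, d) = (28, 11) again — its k=1 value — and the period has length 4.

[28; 5, 9, 5, 56]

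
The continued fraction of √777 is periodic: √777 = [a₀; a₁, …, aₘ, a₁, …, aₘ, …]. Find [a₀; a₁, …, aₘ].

[27; 1, 6, 1, 54]

a₀ = ⌊√777⌋ = 27.
With m₀=0, d₀=1 and mₖ₊₁ = dₖaₖ − mₖ, dₖ₊₁ = (n − mₖ₊₁²)/dₖ, aₖ₊₁ = ⌊(a₀+mₖ₊₁)/dₖ₊₁⌋:
  k=1: m=27, d=48, a=1
  k=2: m=21, d=7, a=6
  k=3: m=21, d=48, a=1
  k=4: m=27, d=1, a=54
d=1 and a=2a₀=54 at k=4, so the next step gives (m, d) = (27, 48) again — its k=1 value — and the period has length 4.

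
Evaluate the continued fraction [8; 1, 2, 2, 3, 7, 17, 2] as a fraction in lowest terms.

Fold from the inside: start with 2/1.
  17 + 1/2 = 35/2
  7 + 2/35 = 247/35
  3 + 35/247 = 776/247
  2 + 247/776 = 1799/776
  2 + 776/1799 = 4374/1799
  1 + 1799/4374 = 6173/4374
  8 + 4374/6173 = 53758/6173

53758/6173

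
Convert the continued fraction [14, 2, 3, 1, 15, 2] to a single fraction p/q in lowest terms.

4232/293

Using pₖ = aₖpₖ₋₁ + pₖ₋₂ and qₖ = aₖqₖ₋₁ + qₖ₋₂:
  k=0: a=14, p=14, q=1
  k=1: a=2, p=29, q=2
  k=2: a=3, p=101, q=7
  k=3: a=1, p=130, q=9
  k=4: a=15, p=2051, q=142
  k=5: a=2, p=4232, q=293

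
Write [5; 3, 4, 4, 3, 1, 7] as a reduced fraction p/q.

9604/1809

Using pₖ = aₖpₖ₋₁ + pₖ₋₂ and qₖ = aₖqₖ₋₁ + qₖ₋₂:
  k=0: a=5, p=5, q=1
  k=1: a=3, p=16, q=3
  k=2: a=4, p=69, q=13
  k=3: a=4, p=292, q=55
  k=4: a=3, p=945, q=178
  k=5: a=1, p=1237, q=233
  k=6: a=7, p=9604, q=1809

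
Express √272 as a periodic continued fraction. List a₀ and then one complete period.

[16; 2, 32]

a₀ = ⌊√272⌋ = 16.
With m₀=0, d₀=1 and mₖ₊₁ = dₖaₖ − mₖ, dₖ₊₁ = (n − mₖ₊₁²)/dₖ, aₖ₊₁ = ⌊(a₀+mₖ₊₁)/dₖ₊₁⌋:
  k=1: m=16, d=16, a=2
  k=2: m=16, d=1, a=32
d=1 and a=2a₀=32 at k=2, so the next step gives (m, d) = (16, 16) again — its k=1 value — and the period has length 2.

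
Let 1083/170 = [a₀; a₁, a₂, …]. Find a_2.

1

1083 = 6·170 + 63   →  a_0 = 6
170 = 2·63 + 44   →  a_1 = 2
63 = 1·44 + 19   →  a_2 = 1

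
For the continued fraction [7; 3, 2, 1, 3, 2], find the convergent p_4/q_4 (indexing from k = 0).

Using pₖ = aₖpₖ₋₁ + pₖ₋₂, qₖ = aₖqₖ₋₁ + qₖ₋₂ (with p₋₁=1, p₋₂=0, q₋₁=0, q₋₂=1):
  k=0: a=7, p=7, q=1
  k=1: a=3, p=22, q=3
  k=2: a=2, p=51, q=7
  k=3: a=1, p=73, q=10
  k=4: a=3, p=270, q=37

270/37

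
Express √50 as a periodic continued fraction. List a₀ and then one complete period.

[7; 14]

a₀ = ⌊√50⌋ = 7.
With m₀=0, d₀=1 and mₖ₊₁ = dₖaₖ − mₖ, dₖ₊₁ = (n − mₖ₊₁²)/dₖ, aₖ₊₁ = ⌊(a₀+mₖ₊₁)/dₖ₊₁⌋:
  k=1: m=7, d=1, a=14
d=1 and a=2a₀=14 at k=1, so the next step gives (m, d) = (7, 1) again — its k=1 value — and the period has length 1.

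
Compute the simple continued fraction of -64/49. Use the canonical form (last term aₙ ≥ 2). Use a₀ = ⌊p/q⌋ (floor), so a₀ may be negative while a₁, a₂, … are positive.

-64 = -2·49 + 34
49 = 1·34 + 15
34 = 2·15 + 4
15 = 3·4 + 3
4 = 1·3 + 1
3 = 3·1 + 0  (stop)
So -64/49 = [-2; 1, 2, 3, 1, 3].

[-2; 1, 2, 3, 1, 3]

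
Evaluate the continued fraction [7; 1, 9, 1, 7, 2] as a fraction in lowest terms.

1463/185

Fold from the inside: start with 2/1.
  7 + 1/2 = 15/2
  1 + 2/15 = 17/15
  9 + 15/17 = 168/17
  1 + 17/168 = 185/168
  7 + 168/185 = 1463/185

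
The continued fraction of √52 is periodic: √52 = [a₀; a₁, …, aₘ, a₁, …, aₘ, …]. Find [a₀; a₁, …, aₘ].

[7; 4, 1, 2, 1, 4, 14]

a₀ = ⌊√52⌋ = 7.
With m₀=0, d₀=1 and mₖ₊₁ = dₖaₖ − mₖ, dₖ₊₁ = (n − mₖ₊₁²)/dₖ, aₖ₊₁ = ⌊(a₀+mₖ₊₁)/dₖ₊₁⌋:
  k=1: m=7, d=3, a=4
  k=2: m=5, d=9, a=1
  k=3: m=4, d=4, a=2
  k=4: m=4, d=9, a=1
  k=5: m=5, d=3, a=4
  k=6: m=7, d=1, a=14
d=1 and a=2a₀=14 at k=6, so the next step gives (m, d) = (7, 3) again — its k=1 value — and the period has length 6.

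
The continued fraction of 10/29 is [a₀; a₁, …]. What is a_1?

10 = 0·29 + 10   →  a_0 = 0
29 = 2·10 + 9   →  a_1 = 2

2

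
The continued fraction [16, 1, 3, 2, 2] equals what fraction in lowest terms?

369/22

Fold from the inside: start with 2/1.
  2 + 1/2 = 5/2
  3 + 2/5 = 17/5
  1 + 5/17 = 22/17
  16 + 17/22 = 369/22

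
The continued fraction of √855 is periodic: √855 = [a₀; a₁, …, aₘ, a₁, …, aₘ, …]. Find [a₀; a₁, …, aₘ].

[29; 4, 6, 4, 58]

a₀ = ⌊√855⌋ = 29.
With m₀=0, d₀=1 and mₖ₊₁ = dₖaₖ − mₖ, dₖ₊₁ = (n − mₖ₊₁²)/dₖ, aₖ₊₁ = ⌊(a₀+mₖ₊₁)/dₖ₊₁⌋:
  k=1: m=29, d=14, a=4
  k=2: m=27, d=9, a=6
  k=3: m=27, d=14, a=4
  k=4: m=29, d=1, a=58
d=1 and a=2a₀=58 at k=4, so the next step gives (m, d) = (29, 14) again — its k=1 value — and the period has length 4.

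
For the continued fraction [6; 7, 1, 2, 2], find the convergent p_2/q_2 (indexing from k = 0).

Using pₖ = aₖpₖ₋₁ + pₖ₋₂, qₖ = aₖqₖ₋₁ + qₖ₋₂ (with p₋₁=1, p₋₂=0, q₋₁=0, q₋₂=1):
  k=0: a=6, p=6, q=1
  k=1: a=7, p=43, q=7
  k=2: a=1, p=49, q=8

49/8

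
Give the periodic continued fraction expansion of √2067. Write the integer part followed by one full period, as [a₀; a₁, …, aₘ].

[45; 2, 6, 2, 90]

a₀ = ⌊√2067⌋ = 45.
With m₀=0, d₀=1 and mₖ₊₁ = dₖaₖ − mₖ, dₖ₊₁ = (n − mₖ₊₁²)/dₖ, aₖ₊₁ = ⌊(a₀+mₖ₊₁)/dₖ₊₁⌋:
  k=1: m=45, d=42, a=2
  k=2: m=39, d=13, a=6
  k=3: m=39, d=42, a=2
  k=4: m=45, d=1, a=90
d=1 and a=2a₀=90 at k=4, so the next step gives (m, d) = (45, 42) again — its k=1 value — and the period has length 4.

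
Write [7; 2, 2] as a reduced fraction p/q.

37/5

Fold from the inside: start with 2/1.
  2 + 1/2 = 5/2
  7 + 2/5 = 37/5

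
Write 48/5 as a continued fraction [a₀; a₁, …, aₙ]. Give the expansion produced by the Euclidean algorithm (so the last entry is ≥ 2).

48 = 9×5 + 3
5 = 1×3 + 2
3 = 1×2 + 1
2 = 2×1 + 0  (stop)
So 48/5 = [9; 1, 1, 2].

[9; 1, 1, 2]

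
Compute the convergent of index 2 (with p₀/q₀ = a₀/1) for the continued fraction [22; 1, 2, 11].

Using pₖ = aₖpₖ₋₁ + pₖ₋₂, qₖ = aₖqₖ₋₁ + qₖ₋₂ (with p₋₁=1, p₋₂=0, q₋₁=0, q₋₂=1):
  k=0: a=22, p=22, q=1
  k=1: a=1, p=23, q=1
  k=2: a=2, p=68, q=3

68/3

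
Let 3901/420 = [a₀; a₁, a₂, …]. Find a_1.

3

3901 = 9·420 + 121   →  a_0 = 9
420 = 3·121 + 57   →  a_1 = 3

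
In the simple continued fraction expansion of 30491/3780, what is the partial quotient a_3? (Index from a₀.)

30491 = 8·3780 + 251   →  a_0 = 8
3780 = 15·251 + 15   →  a_1 = 15
251 = 16·15 + 11   →  a_2 = 16
15 = 1·11 + 4   →  a_3 = 1

1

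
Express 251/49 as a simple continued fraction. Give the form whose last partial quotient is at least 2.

[5; 8, 6]

251 = 5·49 + 6
49 = 8·6 + 1
6 = 6·1 + 0  (stop)
So 251/49 = [5; 8, 6].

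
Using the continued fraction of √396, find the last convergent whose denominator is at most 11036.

√396 = [19; 1, 8, 1, 38, …] (period length 4).
Convergents:
  p_0/q_0 = 19/1
  p_1/q_1 = 20/1
  p_2/q_2 = 179/9
  p_3/q_3 = 199/10
  p_4/q_4 = 7741/389
  p_5/q_5 = 7940/399
  p_6/q_6 = 71261/3581
  p_7/q_7 = 79201/3980
  p_8/q_8 = 3080899/154821
q_7 = 3980 ≤ 11036 < 154821 = q_8, so the answer is 79201/3980.

79201/3980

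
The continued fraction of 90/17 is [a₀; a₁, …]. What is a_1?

90 = 5·17 + 5   →  a_0 = 5
17 = 3·5 + 2   →  a_1 = 3

3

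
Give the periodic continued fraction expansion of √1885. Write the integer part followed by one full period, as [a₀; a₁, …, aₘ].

a₀ = ⌊√1885⌋ = 43.
With m₀=0, d₀=1 and mₖ₊₁ = dₖaₖ − mₖ, dₖ₊₁ = (n − mₖ₊₁²)/dₖ, aₖ₊₁ = ⌊(a₀+mₖ₊₁)/dₖ₊₁⌋:
  k=1: m=43, d=36, a=2
  k=2: m=29, d=29, a=2
  k=3: m=29, d=36, a=2
  k=4: m=43, d=1, a=86
d=1 and a=2a₀=86 at k=4, so the next step gives (m, d) = (43, 36) again — its k=1 value — and the period has length 4.

[43; 2, 2, 2, 86]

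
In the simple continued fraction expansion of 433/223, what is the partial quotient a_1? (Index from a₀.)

1

433 = 1·223 + 210   →  a_0 = 1
223 = 1·210 + 13   →  a_1 = 1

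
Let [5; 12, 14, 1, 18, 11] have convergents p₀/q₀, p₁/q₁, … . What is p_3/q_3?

Using pₖ = aₖpₖ₋₁ + pₖ₋₂, qₖ = aₖqₖ₋₁ + qₖ₋₂ (with p₋₁=1, p₋₂=0, q₋₁=0, q₋₂=1):
  k=0: a=5, p=5, q=1
  k=1: a=12, p=61, q=12
  k=2: a=14, p=859, q=169
  k=3: a=1, p=920, q=181

920/181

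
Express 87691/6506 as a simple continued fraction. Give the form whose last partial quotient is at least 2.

[13; 2, 11, 8, 2, 16]

87691 = 13·6506 + 3113
6506 = 2·3113 + 280
3113 = 11·280 + 33
280 = 8·33 + 16
33 = 2·16 + 1
16 = 16·1 + 0  (stop)
So 87691/6506 = [13; 2, 11, 8, 2, 16].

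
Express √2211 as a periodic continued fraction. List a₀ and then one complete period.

a₀ = ⌊√2211⌋ = 47.
With m₀=0, d₀=1 and mₖ₊₁ = dₖaₖ − mₖ, dₖ₊₁ = (n − mₖ₊₁²)/dₖ, aₖ₊₁ = ⌊(a₀+mₖ₊₁)/dₖ₊₁⌋:
  k=1: m=47, d=2, a=47
  k=2: m=47, d=1, a=94
d=1 and a=2a₀=94 at k=2, so the next step gives (m, d) = (47, 2) again — its k=1 value — and the period has length 2.

[47; 47, 94]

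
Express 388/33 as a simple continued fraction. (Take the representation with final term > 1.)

[11; 1, 3, 8]

388 = 11·33 + 25
33 = 1·25 + 8
25 = 3·8 + 1
8 = 8·1 + 0  (stop)
So 388/33 = [11; 1, 3, 8].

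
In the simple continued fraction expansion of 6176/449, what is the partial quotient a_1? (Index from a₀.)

1

6176 = 13·449 + 339   →  a_0 = 13
449 = 1·339 + 110   →  a_1 = 1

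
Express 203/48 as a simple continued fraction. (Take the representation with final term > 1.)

[4; 4, 2, 1, 3]

203 = 4*48 + 11
48 = 4*11 + 4
11 = 2*4 + 3
4 = 1*3 + 1
3 = 3*1 + 0  (stop)
So 203/48 = [4; 4, 2, 1, 3].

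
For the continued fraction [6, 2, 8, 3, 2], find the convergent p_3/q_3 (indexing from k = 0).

Using pₖ = aₖpₖ₋₁ + pₖ₋₂, qₖ = aₖqₖ₋₁ + qₖ₋₂ (with p₋₁=1, p₋₂=0, q₋₁=0, q₋₂=1):
  k=0: a=6, p=6, q=1
  k=1: a=2, p=13, q=2
  k=2: a=8, p=110, q=17
  k=3: a=3, p=343, q=53

343/53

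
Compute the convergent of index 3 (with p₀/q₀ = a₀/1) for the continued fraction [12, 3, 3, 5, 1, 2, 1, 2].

Using pₖ = aₖpₖ₋₁ + pₖ₋₂, qₖ = aₖqₖ₋₁ + qₖ₋₂ (with p₋₁=1, p₋₂=0, q₋₁=0, q₋₂=1):
  k=0: a=12, p=12, q=1
  k=1: a=3, p=37, q=3
  k=2: a=3, p=123, q=10
  k=3: a=5, p=652, q=53

652/53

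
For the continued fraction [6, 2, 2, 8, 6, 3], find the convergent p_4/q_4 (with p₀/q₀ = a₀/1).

1646/257

Using pₖ = aₖpₖ₋₁ + pₖ₋₂, qₖ = aₖqₖ₋₁ + qₖ₋₂ (with p₋₁=1, p₋₂=0, q₋₁=0, q₋₂=1):
  k=0: a=6, p=6, q=1
  k=1: a=2, p=13, q=2
  k=2: a=2, p=32, q=5
  k=3: a=8, p=269, q=42
  k=4: a=6, p=1646, q=257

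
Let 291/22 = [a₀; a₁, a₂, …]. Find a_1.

291 = 13·22 + 5   →  a_0 = 13
22 = 4·5 + 2   →  a_1 = 4

4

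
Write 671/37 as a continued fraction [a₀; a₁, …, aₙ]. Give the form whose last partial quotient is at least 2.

[18; 7, 2, 2]

671 = 18*37 + 5
37 = 7*5 + 2
5 = 2*2 + 1
2 = 2*1 + 0  (stop)
So 671/37 = [18; 7, 2, 2].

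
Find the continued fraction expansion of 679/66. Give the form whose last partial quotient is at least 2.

679 = 10*66 + 19
66 = 3*19 + 9
19 = 2*9 + 1
9 = 9*1 + 0  (stop)
So 679/66 = [10; 3, 2, 9].

[10; 3, 2, 9]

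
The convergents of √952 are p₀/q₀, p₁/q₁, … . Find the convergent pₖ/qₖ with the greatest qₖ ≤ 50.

1481/48

√952 = [30; 1, 5, 1, 6, 1, 5, 1, 60, …] (period length 8).
Convergents:
  p_0/q_0 = 30/1
  p_1/q_1 = 31/1
  p_2/q_2 = 185/6
  p_3/q_3 = 216/7
  p_4/q_4 = 1481/48
  p_5/q_5 = 1697/55
q_4 = 48 ≤ 50 < 55 = q_5, so the answer is 1481/48.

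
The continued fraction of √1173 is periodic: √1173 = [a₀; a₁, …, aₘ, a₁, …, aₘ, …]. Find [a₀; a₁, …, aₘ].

[34; 4, 68]

a₀ = ⌊√1173⌋ = 34.
With m₀=0, d₀=1 and mₖ₊₁ = dₖaₖ − mₖ, dₖ₊₁ = (n − mₖ₊₁²)/dₖ, aₖ₊₁ = ⌊(a₀+mₖ₊₁)/dₖ₊₁⌋:
  k=1: m=34, d=17, a=4
  k=2: m=34, d=1, a=68
d=1 and a=2a₀=68 at k=2, so the next step gives (m, d) = (34, 17) again — its k=1 value — and the period has length 2.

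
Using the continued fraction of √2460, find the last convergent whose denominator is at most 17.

248/5

√2460 = [49; 1, 1, 2, 24, 2, 1, 1, 98, …] (period length 8).
Convergents:
  p_0/q_0 = 49/1
  p_1/q_1 = 50/1
  p_2/q_2 = 99/2
  p_3/q_3 = 248/5
  p_4/q_4 = 6051/122
q_3 = 5 ≤ 17 < 122 = q_4, so the answer is 248/5.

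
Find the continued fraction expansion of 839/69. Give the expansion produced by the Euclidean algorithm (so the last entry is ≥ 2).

[12; 6, 3, 1, 2]

839 = 12×69 + 11
69 = 6×11 + 3
11 = 3×3 + 2
3 = 1×2 + 1
2 = 2×1 + 0  (stop)
So 839/69 = [12; 6, 3, 1, 2].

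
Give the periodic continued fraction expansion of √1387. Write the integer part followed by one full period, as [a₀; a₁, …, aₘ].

a₀ = ⌊√1387⌋ = 37.

[37; 4, 8, 37, 8, 4, 74]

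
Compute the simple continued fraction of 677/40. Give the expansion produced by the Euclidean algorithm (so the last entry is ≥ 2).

[16; 1, 12, 3]

677 = 16×40 + 37
40 = 1×37 + 3
37 = 12×3 + 1
3 = 3×1 + 0  (stop)
So 677/40 = [16; 1, 12, 3].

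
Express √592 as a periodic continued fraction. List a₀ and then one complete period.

[24; 3, 48]

a₀ = ⌊√592⌋ = 24.
With m₀=0, d₀=1 and mₖ₊₁ = dₖaₖ − mₖ, dₖ₊₁ = (n − mₖ₊₁²)/dₖ, aₖ₊₁ = ⌊(a₀+mₖ₊₁)/dₖ₊₁⌋:
  k=1: m=24, d=16, a=3
  k=2: m=24, d=1, a=48
d=1 and a=2a₀=48 at k=2, so the next step gives (m, d) = (24, 16) again — its k=1 value — and the period has length 2.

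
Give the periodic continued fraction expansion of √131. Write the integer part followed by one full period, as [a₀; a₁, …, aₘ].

[11; 2, 4, 11, 4, 2, 22]

a₀ = ⌊√131⌋ = 11.
With m₀=0, d₀=1 and mₖ₊₁ = dₖaₖ − mₖ, dₖ₊₁ = (n − mₖ₊₁²)/dₖ, aₖ₊₁ = ⌊(a₀+mₖ₊₁)/dₖ₊₁⌋:
  k=1: m=11, d=10, a=2
  k=2: m=9, d=5, a=4
  k=3: m=11, d=2, a=11
  k=4: m=11, d=5, a=4
  k=5: m=9, d=10, a=2
  k=6: m=11, d=1, a=22
d=1 and a=2a₀=22 at k=6, so the next step gives (m, d) = (11, 10) again — its k=1 value — and the period has length 6.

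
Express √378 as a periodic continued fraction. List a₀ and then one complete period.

a₀ = ⌊√378⌋ = 19.
With m₀=0, d₀=1 and mₖ₊₁ = dₖaₖ − mₖ, dₖ₊₁ = (n − mₖ₊₁²)/dₖ, aₖ₊₁ = ⌊(a₀+mₖ₊₁)/dₖ₊₁⌋:
  k=1: m=19, d=17, a=2
  k=2: m=15, d=9, a=3
  k=3: m=12, d=26, a=1
  k=4: m=14, d=7, a=4
  k=5: m=14, d=26, a=1
  k=6: m=12, d=9, a=3
  k=7: m=15, d=17, a=2
  k=8: m=19, d=1, a=38
d=1 and a=2a₀=38 at k=8, so the next step gives (m, d) = (19, 17) again — its k=1 value — and the period has length 8.

[19; 2, 3, 1, 4, 1, 3, 2, 38]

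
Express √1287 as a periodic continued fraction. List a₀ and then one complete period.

a₀ = ⌊√1287⌋ = 35.

[35; 1, 6, 1, 70]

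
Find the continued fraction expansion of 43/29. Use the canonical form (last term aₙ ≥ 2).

[1; 2, 14]

43 = 1×29 + 14
29 = 2×14 + 1
14 = 14×1 + 0  (stop)
So 43/29 = [1; 2, 14].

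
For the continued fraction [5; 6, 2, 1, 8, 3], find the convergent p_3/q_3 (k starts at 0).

Using pₖ = aₖpₖ₋₁ + pₖ₋₂, qₖ = aₖqₖ₋₁ + qₖ₋₂ (with p₋₁=1, p₋₂=0, q₋₁=0, q₋₂=1):
  k=0: a=5, p=5, q=1
  k=1: a=6, p=31, q=6
  k=2: a=2, p=67, q=13
  k=3: a=1, p=98, q=19

98/19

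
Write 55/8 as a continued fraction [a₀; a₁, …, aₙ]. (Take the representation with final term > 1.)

55 = 6·8 + 7
8 = 1·7 + 1
7 = 7·1 + 0  (stop)
So 55/8 = [6; 1, 7].

[6; 1, 7]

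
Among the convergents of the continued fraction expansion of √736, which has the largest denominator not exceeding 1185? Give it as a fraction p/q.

24335/897

√736 = [27; 7, 1, 2, 1, 2, 1, 7, 54, …] (period length 8).
Convergents:
  p_0/q_0 = 27/1
  p_1/q_1 = 190/7
  p_2/q_2 = 217/8
  p_3/q_3 = 624/23
  p_4/q_4 = 841/31
  p_5/q_5 = 2306/85
  p_6/q_6 = 3147/116
  p_7/q_7 = 24335/897
  p_8/q_8 = 1317237/48554
q_7 = 897 ≤ 1185 < 48554 = q_8, so the answer is 24335/897.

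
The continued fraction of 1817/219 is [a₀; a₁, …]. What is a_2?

2

1817 = 8·219 + 65   →  a_0 = 8
219 = 3·65 + 24   →  a_1 = 3
65 = 2·24 + 17   →  a_2 = 2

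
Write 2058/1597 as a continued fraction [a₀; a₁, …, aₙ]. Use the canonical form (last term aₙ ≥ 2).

[1; 3, 2, 6, 2, 16]

2058 = 1*1597 + 461
1597 = 3*461 + 214
461 = 2*214 + 33
214 = 6*33 + 16
33 = 2*16 + 1
16 = 16*1 + 0  (stop)
So 2058/1597 = [1; 3, 2, 6, 2, 16].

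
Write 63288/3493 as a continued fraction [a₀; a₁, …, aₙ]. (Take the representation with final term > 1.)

63288 = 18*3493 + 414
3493 = 8*414 + 181
414 = 2*181 + 52
181 = 3*52 + 25
52 = 2*25 + 2
25 = 12*2 + 1
2 = 2*1 + 0  (stop)
So 63288/3493 = [18; 8, 2, 3, 2, 12, 2].

[18; 8, 2, 3, 2, 12, 2]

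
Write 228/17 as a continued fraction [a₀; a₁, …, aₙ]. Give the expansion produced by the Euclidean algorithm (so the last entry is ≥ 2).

228 = 13·17 + 7
17 = 2·7 + 3
7 = 2·3 + 1
3 = 3·1 + 0  (stop)
So 228/17 = [13; 2, 2, 3].

[13; 2, 2, 3]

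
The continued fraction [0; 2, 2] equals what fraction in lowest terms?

Using pₖ = aₖpₖ₋₁ + pₖ₋₂ and qₖ = aₖqₖ₋₁ + qₖ₋₂:
  k=0: a=0, p=0, q=1
  k=1: a=2, p=1, q=2
  k=2: a=2, p=2, q=5

2/5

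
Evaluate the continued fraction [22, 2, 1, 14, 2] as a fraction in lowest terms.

Fold from the inside: start with 2/1.
  14 + 1/2 = 29/2
  1 + 2/29 = 31/29
  2 + 29/31 = 91/31
  22 + 31/91 = 2033/91

2033/91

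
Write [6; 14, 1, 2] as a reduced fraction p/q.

267/44

Fold from the inside: start with 2/1.
  1 + 1/2 = 3/2
  14 + 2/3 = 44/3
  6 + 3/44 = 267/44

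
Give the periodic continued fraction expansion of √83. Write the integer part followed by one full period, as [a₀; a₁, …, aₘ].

[9; 9, 18]

a₀ = ⌊√83⌋ = 9.
With m₀=0, d₀=1 and mₖ₊₁ = dₖaₖ − mₖ, dₖ₊₁ = (n − mₖ₊₁²)/dₖ, aₖ₊₁ = ⌊(a₀+mₖ₊₁)/dₖ₊₁⌋:
  k=1: m=9, d=2, a=9
  k=2: m=9, d=1, a=18
d=1 and a=2a₀=18 at k=2, so the next step gives (m, d) = (9, 2) again — its k=1 value — and the period has length 2.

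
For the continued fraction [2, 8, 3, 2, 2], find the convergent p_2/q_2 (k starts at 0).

Using pₖ = aₖpₖ₋₁ + pₖ₋₂, qₖ = aₖqₖ₋₁ + qₖ₋₂ (with p₋₁=1, p₋₂=0, q₋₁=0, q₋₂=1):
  k=0: a=2, p=2, q=1
  k=1: a=8, p=17, q=8
  k=2: a=3, p=53, q=25

53/25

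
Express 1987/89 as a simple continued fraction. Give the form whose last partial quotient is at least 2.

1987 = 22·89 + 29
89 = 3·29 + 2
29 = 14·2 + 1
2 = 2·1 + 0  (stop)
So 1987/89 = [22; 3, 14, 2].

[22; 3, 14, 2]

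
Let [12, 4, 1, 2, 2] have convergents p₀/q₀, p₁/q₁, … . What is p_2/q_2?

Using pₖ = aₖpₖ₋₁ + pₖ₋₂, qₖ = aₖqₖ₋₁ + qₖ₋₂ (with p₋₁=1, p₋₂=0, q₋₁=0, q₋₂=1):
  k=0: a=12, p=12, q=1
  k=1: a=4, p=49, q=4
  k=2: a=1, p=61, q=5

61/5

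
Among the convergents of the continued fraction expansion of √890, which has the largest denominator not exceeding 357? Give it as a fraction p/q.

10531/353

√890 = [29; 1, 4, 1, 58, …] (period length 4).
Convergents:
  p_0/q_0 = 29/1
  p_1/q_1 = 30/1
  p_2/q_2 = 149/5
  p_3/q_3 = 179/6
  p_4/q_4 = 10531/353
  p_5/q_5 = 10710/359
q_4 = 353 ≤ 357 < 359 = q_5, so the answer is 10531/353.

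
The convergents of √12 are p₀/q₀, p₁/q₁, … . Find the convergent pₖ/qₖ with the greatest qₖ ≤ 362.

627/181

√12 = [3; 2, 6, …] (period length 2).
Convergents:
  p_0/q_0 = 3/1
  p_1/q_1 = 7/2
  p_2/q_2 = 45/13
  p_3/q_3 = 97/28
  p_4/q_4 = 627/181
  p_5/q_5 = 1351/390
q_4 = 181 ≤ 362 < 390 = q_5, so the answer is 627/181.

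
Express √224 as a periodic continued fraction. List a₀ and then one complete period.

[14; 1, 28]

a₀ = ⌊√224⌋ = 14.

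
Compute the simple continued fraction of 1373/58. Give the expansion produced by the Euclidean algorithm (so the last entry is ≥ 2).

[23; 1, 2, 19]

1373 = 23·58 + 39
58 = 1·39 + 19
39 = 2·19 + 1
19 = 19·1 + 0  (stop)
So 1373/58 = [23; 1, 2, 19].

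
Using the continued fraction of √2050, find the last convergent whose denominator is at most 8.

317/7

√2050 = [45; 3, 1, 1, 1, 1, 3, 90, …] (period length 7).
Convergents:
  p_0/q_0 = 45/1
  p_1/q_1 = 136/3
  p_2/q_2 = 181/4
  p_3/q_3 = 317/7
  p_4/q_4 = 498/11
q_3 = 7 ≤ 8 < 11 = q_4, so the answer is 317/7.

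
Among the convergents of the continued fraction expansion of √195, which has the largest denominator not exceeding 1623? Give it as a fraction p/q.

10934/783

√195 = [13; 1, 26, …] (period length 2).
Convergents:
  p_0/q_0 = 13/1
  p_1/q_1 = 14/1
  p_2/q_2 = 377/27
  p_3/q_3 = 391/28
  p_4/q_4 = 10543/755
  p_5/q_5 = 10934/783
  p_6/q_6 = 294827/21113
q_5 = 783 ≤ 1623 < 21113 = q_6, so the answer is 10934/783.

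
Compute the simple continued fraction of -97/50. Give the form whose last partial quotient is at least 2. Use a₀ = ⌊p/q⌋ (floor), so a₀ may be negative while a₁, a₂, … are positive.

[-2; 16, 1, 2]

-97 = -2·50 + 3
50 = 16·3 + 2
3 = 1·2 + 1
2 = 2·1 + 0  (stop)
So -97/50 = [-2; 16, 1, 2].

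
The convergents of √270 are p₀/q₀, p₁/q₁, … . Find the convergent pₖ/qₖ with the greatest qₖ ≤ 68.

√270 = [16; 2, 3, 6, 3, 2, 32, …] (period length 6).
Convergents:
  p_0/q_0 = 16/1
  p_1/q_1 = 33/2
  p_2/q_2 = 115/7
  p_3/q_3 = 723/44
  p_4/q_4 = 2284/139
q_3 = 44 ≤ 68 < 139 = q_4, so the answer is 723/44.

723/44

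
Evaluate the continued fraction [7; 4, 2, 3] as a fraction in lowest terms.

Fold from the inside: start with 3/1.
  2 + 1/3 = 7/3
  4 + 3/7 = 31/7
  7 + 7/31 = 224/31

224/31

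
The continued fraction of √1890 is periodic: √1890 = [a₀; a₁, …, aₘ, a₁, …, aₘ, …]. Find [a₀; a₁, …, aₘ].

[43; 2, 9, 6, 9, 2, 86]

a₀ = ⌊√1890⌋ = 43.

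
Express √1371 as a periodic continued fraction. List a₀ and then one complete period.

[37; 37, 74]

a₀ = ⌊√1371⌋ = 37.
With m₀=0, d₀=1 and mₖ₊₁ = dₖaₖ − mₖ, dₖ₊₁ = (n − mₖ₊₁²)/dₖ, aₖ₊₁ = ⌊(a₀+mₖ₊₁)/dₖ₊₁⌋:
  k=1: m=37, d=2, a=37
  k=2: m=37, d=1, a=74
d=1 and a=2a₀=74 at k=2, so the next step gives (m, d) = (37, 2) again — its k=1 value — and the period has length 2.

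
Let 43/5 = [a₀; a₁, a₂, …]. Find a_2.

1

43 = 8·5 + 3   →  a_0 = 8
5 = 1·3 + 2   →  a_1 = 1
3 = 1·2 + 1   →  a_2 = 1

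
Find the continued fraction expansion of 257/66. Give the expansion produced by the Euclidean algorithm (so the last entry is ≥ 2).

[3; 1, 8, 2, 3]

257 = 3*66 + 59
66 = 1*59 + 7
59 = 8*7 + 3
7 = 2*3 + 1
3 = 3*1 + 0  (stop)
So 257/66 = [3; 1, 8, 2, 3].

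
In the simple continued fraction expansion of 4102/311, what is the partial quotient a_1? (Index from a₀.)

4102 = 13·311 + 59   →  a_0 = 13
311 = 5·59 + 16   →  a_1 = 5

5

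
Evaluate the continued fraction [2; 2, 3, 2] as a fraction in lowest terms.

39/16

Using pₖ = aₖpₖ₋₁ + pₖ₋₂ and qₖ = aₖqₖ₋₁ + qₖ₋₂:
  k=0: a=2, p=2, q=1
  k=1: a=2, p=5, q=2
  k=2: a=3, p=17, q=7
  k=3: a=2, p=39, q=16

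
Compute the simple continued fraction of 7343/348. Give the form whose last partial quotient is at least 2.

7343 = 21*348 + 35
348 = 9*35 + 33
35 = 1*33 + 2
33 = 16*2 + 1
2 = 2*1 + 0  (stop)
So 7343/348 = [21; 9, 1, 16, 2].

[21; 9, 1, 16, 2]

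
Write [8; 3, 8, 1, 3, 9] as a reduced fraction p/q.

8396/1009

Using pₖ = aₖpₖ₋₁ + pₖ₋₂ and qₖ = aₖqₖ₋₁ + qₖ₋₂:
  k=0: a=8, p=8, q=1
  k=1: a=3, p=25, q=3
  k=2: a=8, p=208, q=25
  k=3: a=1, p=233, q=28
  k=4: a=3, p=907, q=109
  k=5: a=9, p=8396, q=1009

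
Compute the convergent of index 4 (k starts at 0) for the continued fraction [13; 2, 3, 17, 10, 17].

Using pₖ = aₖpₖ₋₁ + pₖ₋₂, qₖ = aₖqₖ₋₁ + qₖ₋₂ (with p₋₁=1, p₋₂=0, q₋₁=0, q₋₂=1):
  k=0: a=13, p=13, q=1
  k=1: a=2, p=27, q=2
  k=2: a=3, p=94, q=7
  k=3: a=17, p=1625, q=121
  k=4: a=10, p=16344, q=1217

16344/1217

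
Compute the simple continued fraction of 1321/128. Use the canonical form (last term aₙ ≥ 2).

[10; 3, 8, 5]

1321 = 10·128 + 41
128 = 3·41 + 5
41 = 8·5 + 1
5 = 5·1 + 0  (stop)
So 1321/128 = [10; 3, 8, 5].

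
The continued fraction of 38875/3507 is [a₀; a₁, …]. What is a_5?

7

38875 = 11·3507 + 298   →  a_0 = 11
3507 = 11·298 + 229   →  a_1 = 11
298 = 1·229 + 69   →  a_2 = 1
229 = 3·69 + 22   →  a_3 = 3
69 = 3·22 + 3   →  a_4 = 3
22 = 7·3 + 1   →  a_5 = 7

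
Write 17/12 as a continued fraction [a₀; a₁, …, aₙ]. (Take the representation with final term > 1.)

17 = 1×12 + 5
12 = 2×5 + 2
5 = 2×2 + 1
2 = 2×1 + 0  (stop)
So 17/12 = [1; 2, 2, 2].

[1; 2, 2, 2]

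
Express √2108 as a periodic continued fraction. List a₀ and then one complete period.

a₀ = ⌊√2108⌋ = 45.
With m₀=0, d₀=1 and mₖ₊₁ = dₖaₖ − mₖ, dₖ₊₁ = (n − mₖ₊₁²)/dₖ, aₖ₊₁ = ⌊(a₀+mₖ₊₁)/dₖ₊₁⌋:
  k=1: m=45, d=83, a=1
  k=2: m=38, d=8, a=10
  k=3: m=42, d=43, a=2
  k=4: m=44, d=4, a=22
  k=5: m=44, d=43, a=2
  k=6: m=42, d=8, a=10
  k=7: m=38, d=83, a=1
  k=8: m=45, d=1, a=90
d=1 and a=2a₀=90 at k=8, so the next step gives (m, d) = (45, 83) again — its k=1 value — and the period has length 8.

[45; 1, 10, 2, 22, 2, 10, 1, 90]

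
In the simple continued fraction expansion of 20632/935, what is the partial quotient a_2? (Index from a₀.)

20632 = 22·935 + 62   →  a_0 = 22
935 = 15·62 + 5   →  a_1 = 15
62 = 12·5 + 2   →  a_2 = 12

12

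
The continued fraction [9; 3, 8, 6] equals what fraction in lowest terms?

Fold from the inside: start with 6/1.
  8 + 1/6 = 49/6
  3 + 6/49 = 153/49
  9 + 49/153 = 1426/153

1426/153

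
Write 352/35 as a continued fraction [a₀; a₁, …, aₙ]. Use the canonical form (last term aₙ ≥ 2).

352 = 10×35 + 2
35 = 17×2 + 1
2 = 2×1 + 0  (stop)
So 352/35 = [10; 17, 2].

[10; 17, 2]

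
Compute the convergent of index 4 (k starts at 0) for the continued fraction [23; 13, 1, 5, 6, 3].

Using pₖ = aₖpₖ₋₁ + pₖ₋₂, qₖ = aₖqₖ₋₁ + qₖ₋₂ (with p₋₁=1, p₋₂=0, q₋₁=0, q₋₂=1):
  k=0: a=23, p=23, q=1
  k=1: a=13, p=300, q=13
  k=2: a=1, p=323, q=14
  k=3: a=5, p=1915, q=83
  k=4: a=6, p=11813, q=512

11813/512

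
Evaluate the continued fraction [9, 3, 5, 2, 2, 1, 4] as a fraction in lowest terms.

5309/570

Using pₖ = aₖpₖ₋₁ + pₖ₋₂ and qₖ = aₖqₖ₋₁ + qₖ₋₂:
  k=0: a=9, p=9, q=1
  k=1: a=3, p=28, q=3
  k=2: a=5, p=149, q=16
  k=3: a=2, p=326, q=35
  k=4: a=2, p=801, q=86
  k=5: a=1, p=1127, q=121
  k=6: a=4, p=5309, q=570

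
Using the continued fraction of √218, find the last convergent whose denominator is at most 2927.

√218 = [14; 1, 3, 3, 1, 28, …] (period length 5).
Convergents:
  p_0/q_0 = 14/1
  p_1/q_1 = 15/1
  p_2/q_2 = 59/4
  p_3/q_3 = 192/13
  p_4/q_4 = 251/17
  p_5/q_5 = 7220/489
  p_6/q_6 = 7471/506
  p_7/q_7 = 29633/2007
  p_8/q_8 = 96370/6527
q_7 = 2007 ≤ 2927 < 6527 = q_8, so the answer is 29633/2007.

29633/2007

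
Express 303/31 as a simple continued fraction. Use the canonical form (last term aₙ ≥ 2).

303 = 9·31 + 24
31 = 1·24 + 7
24 = 3·7 + 3
7 = 2·3 + 1
3 = 3·1 + 0  (stop)
So 303/31 = [9; 1, 3, 2, 3].

[9; 1, 3, 2, 3]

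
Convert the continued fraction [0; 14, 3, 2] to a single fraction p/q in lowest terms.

7/100

Using pₖ = aₖpₖ₋₁ + pₖ₋₂ and qₖ = aₖqₖ₋₁ + qₖ₋₂:
  k=0: a=0, p=0, q=1
  k=1: a=14, p=1, q=14
  k=2: a=3, p=3, q=43
  k=3: a=2, p=7, q=100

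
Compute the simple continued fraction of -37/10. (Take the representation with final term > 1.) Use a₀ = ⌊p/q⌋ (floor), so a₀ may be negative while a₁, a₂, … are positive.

[-4; 3, 3]

-37 = -4×10 + 3
10 = 3×3 + 1
3 = 3×1 + 0  (stop)
So -37/10 = [-4; 3, 3].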